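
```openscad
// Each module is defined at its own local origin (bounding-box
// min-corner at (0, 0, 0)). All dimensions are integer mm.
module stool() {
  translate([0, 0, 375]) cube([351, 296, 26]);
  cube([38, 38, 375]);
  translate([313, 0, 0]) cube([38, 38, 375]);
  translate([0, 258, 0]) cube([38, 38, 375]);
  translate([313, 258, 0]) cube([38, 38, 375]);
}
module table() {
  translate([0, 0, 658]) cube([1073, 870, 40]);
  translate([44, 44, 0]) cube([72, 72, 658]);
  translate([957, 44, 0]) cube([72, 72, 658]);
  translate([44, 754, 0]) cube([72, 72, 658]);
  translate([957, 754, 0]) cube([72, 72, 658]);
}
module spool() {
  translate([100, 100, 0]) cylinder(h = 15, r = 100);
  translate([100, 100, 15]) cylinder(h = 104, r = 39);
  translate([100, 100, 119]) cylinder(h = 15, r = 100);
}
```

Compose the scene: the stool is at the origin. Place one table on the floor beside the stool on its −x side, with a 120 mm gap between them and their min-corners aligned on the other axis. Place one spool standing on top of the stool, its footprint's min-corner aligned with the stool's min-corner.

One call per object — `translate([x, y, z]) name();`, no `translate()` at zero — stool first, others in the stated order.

stool();
translate([-1193, 0, 0]) table();
translate([0, 0, 401]) spool();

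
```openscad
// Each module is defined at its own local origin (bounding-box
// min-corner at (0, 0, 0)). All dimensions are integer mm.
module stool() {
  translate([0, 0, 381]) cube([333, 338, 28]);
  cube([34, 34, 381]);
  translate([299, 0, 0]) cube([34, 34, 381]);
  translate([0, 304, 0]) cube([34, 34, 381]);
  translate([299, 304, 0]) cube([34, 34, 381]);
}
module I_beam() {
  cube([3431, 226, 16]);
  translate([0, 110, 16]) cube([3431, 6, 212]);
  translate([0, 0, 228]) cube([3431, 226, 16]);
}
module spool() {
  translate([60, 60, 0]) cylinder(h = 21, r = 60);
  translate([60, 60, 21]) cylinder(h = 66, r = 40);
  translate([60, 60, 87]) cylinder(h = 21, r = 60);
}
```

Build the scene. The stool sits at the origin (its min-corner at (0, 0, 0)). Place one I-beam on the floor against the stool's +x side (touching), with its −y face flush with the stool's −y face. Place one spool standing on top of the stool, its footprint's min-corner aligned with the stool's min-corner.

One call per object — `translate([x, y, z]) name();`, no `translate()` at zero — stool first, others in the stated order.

stool();
translate([333, 0, 0]) I_beam();
translate([0, 0, 409]) spool();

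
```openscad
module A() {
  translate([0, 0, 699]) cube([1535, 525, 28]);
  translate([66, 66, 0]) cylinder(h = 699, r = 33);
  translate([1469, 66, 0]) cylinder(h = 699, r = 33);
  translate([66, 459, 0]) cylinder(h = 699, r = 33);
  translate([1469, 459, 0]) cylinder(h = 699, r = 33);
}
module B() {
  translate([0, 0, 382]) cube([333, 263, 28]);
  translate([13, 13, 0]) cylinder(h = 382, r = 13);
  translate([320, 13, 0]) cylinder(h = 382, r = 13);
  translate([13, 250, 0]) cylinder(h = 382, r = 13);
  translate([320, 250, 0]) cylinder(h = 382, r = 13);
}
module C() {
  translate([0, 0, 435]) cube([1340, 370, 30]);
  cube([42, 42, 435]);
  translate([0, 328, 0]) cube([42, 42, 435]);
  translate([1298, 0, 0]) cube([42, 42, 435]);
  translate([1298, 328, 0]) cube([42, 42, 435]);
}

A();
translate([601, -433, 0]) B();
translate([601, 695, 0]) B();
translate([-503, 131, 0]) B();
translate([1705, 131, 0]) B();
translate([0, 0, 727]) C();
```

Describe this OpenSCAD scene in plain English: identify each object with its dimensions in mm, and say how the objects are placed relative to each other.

A is a table: top 1535 mm (x) × 525 mm (y), 28 mm thick, upper face at z = 727 mm, on four round legs of 66 mm diameter, each leg's bounding box inset 33 mm from the nearest pair of top edges, running from z = 0 to the bottom of the top.

B is a simple wooden stool: a rectangular seat 333 mm (x) by 263 mm (y), 28 mm thick, top face at z = 410 mm, on four round legs, each 26 mm in diameter. The legs rest on z = 0, each leg's axis is inset half a diameter from the nearest pair of seat edges (so the leg's bounding box is flush with the corner).

C is a long wooden bench with a 1340 mm (x) × 370 mm (y) seat, 30 mm thick, its top surface 465 mm above the floor. Four 42 mm square legs at the seat corners, flush with the edges, run from z = 0 to the seat underside.

Four stools sit around the table at the −y, +y, −x, +x sides. The bench is on top of the table.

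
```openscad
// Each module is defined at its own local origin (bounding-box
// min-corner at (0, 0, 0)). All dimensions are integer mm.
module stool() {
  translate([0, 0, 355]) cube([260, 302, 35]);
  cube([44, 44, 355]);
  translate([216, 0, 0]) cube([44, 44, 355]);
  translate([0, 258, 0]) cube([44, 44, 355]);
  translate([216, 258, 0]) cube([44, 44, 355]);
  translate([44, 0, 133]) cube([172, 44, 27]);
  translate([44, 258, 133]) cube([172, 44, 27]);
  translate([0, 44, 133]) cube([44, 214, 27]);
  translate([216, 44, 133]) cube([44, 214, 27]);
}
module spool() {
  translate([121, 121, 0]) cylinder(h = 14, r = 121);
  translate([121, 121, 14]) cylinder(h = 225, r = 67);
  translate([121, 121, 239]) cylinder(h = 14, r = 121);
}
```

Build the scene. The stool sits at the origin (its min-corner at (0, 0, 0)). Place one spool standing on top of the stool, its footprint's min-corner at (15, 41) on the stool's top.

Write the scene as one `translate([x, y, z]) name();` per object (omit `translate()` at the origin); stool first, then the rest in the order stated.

stool();
translate([15, 41, 390]) spool();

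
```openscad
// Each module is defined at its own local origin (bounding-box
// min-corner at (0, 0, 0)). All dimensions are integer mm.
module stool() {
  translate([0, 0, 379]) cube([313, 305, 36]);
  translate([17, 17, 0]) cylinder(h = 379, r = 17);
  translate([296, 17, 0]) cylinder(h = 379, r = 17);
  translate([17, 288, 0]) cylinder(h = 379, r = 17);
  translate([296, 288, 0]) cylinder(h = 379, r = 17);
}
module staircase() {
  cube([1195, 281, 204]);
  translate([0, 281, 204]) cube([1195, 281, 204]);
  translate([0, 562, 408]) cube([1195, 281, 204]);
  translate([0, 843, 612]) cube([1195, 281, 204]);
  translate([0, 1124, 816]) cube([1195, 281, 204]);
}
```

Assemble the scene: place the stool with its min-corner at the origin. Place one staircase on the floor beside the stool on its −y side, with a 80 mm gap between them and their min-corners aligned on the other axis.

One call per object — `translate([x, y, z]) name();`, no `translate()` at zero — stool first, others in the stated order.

stool();
translate([0, -1485, 0]) staircase();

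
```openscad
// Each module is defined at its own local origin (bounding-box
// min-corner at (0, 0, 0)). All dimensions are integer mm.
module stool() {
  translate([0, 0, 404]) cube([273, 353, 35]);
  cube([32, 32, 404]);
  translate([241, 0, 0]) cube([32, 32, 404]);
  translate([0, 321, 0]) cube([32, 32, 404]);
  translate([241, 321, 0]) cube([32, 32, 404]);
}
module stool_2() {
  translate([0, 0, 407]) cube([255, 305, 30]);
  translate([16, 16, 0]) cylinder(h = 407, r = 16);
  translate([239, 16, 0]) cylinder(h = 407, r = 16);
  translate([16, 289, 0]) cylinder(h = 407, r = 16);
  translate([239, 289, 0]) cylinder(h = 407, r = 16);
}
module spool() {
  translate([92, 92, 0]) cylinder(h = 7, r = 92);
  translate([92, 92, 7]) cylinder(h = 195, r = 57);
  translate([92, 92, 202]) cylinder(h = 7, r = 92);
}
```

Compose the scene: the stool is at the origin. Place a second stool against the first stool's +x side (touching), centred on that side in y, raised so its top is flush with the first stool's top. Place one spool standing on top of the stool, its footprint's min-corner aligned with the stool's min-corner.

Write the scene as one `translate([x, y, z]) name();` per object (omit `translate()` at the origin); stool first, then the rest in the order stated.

stool();
translate([273, 24, 2]) stool_2();
translate([0, 0, 439]) spool();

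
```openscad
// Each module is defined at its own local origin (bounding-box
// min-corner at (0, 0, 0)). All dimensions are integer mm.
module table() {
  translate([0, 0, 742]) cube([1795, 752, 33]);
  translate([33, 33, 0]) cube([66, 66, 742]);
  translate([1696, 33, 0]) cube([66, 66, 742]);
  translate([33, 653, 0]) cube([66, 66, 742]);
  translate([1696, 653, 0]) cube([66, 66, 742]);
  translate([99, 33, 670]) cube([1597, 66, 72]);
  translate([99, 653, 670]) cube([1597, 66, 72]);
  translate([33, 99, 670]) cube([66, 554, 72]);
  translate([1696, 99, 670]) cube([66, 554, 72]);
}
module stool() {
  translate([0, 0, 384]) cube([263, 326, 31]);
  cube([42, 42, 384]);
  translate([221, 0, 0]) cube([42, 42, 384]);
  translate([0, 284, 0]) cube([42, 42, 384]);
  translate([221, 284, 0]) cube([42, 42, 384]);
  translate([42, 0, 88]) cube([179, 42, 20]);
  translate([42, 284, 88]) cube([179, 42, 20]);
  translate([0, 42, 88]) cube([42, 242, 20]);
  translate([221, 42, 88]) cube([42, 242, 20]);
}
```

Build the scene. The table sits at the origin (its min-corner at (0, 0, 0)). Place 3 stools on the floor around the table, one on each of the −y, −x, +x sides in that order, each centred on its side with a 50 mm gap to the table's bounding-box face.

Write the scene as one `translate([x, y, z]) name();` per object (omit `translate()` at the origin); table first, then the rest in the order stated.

table();
translate([766, -376, 0]) stool();
translate([-313, 213, 0]) stool();
translate([1845, 213, 0]) stool();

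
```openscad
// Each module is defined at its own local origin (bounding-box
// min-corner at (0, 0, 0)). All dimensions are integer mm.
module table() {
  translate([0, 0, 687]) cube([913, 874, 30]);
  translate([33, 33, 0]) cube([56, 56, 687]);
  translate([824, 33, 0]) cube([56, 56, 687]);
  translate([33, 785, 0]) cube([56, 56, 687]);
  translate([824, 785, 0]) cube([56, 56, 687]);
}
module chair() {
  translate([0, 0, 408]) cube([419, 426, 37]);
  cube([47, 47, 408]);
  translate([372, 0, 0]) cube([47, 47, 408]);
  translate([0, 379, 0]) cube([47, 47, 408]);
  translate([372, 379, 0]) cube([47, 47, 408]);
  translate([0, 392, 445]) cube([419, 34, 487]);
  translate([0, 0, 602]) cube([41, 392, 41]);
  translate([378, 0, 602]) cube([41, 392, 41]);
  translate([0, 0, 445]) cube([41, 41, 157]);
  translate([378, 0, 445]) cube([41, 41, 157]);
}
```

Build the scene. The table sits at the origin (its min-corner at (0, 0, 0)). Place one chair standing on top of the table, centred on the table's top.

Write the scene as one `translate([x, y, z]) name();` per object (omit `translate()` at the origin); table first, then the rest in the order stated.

table();
translate([247, 224, 717]) chair();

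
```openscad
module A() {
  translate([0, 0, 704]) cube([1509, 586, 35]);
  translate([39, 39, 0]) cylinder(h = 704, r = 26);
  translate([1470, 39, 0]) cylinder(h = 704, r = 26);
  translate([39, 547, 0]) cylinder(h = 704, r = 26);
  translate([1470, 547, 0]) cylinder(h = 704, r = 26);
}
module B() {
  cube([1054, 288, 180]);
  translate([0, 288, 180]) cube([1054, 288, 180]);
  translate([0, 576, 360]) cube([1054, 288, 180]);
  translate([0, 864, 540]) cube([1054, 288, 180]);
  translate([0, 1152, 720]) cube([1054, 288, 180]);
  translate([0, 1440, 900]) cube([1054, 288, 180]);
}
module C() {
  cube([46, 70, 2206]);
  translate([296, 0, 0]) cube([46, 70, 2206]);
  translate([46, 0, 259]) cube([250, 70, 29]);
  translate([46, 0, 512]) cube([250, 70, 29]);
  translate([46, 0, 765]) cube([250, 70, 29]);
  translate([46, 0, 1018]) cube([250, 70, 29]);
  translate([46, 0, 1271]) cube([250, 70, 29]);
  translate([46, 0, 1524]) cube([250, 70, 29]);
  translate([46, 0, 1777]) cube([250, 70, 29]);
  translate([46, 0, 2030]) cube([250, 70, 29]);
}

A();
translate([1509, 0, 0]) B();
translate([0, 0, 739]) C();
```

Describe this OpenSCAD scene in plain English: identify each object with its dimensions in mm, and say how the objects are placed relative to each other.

A is a rectangular dining table. The top is 1509×586×35 mm with its upper surface at z = 739 mm. It stands on four round legs of 52 mm diameter, each leg's bounding box inset 13 mm from the nearest pair of top edges, running from the floor to the underside of the top.

B is a run of 6 identical solid stair steps. Each tread is 1054×288 mm and each step block is 180 mm high. Step 1 rests on the floor; step k is offset from step 1 by (k−1)×288 mm in y and (k−1)×180 mm in z.

C is a wooden ladder with two side rails of 46×70 mm section and 2206 mm height, set 342 mm apart overall. Between them run 8 rectangular rungs (70 mm deep, 29 mm thick), front faces flush with the rails' −y face. The bottom of the first rung is 259 mm above the floor and each subsequent rung is 253 mm higher than the one below.

The staircase is against the table's +x side, with their −y faces flush. The ladder is on top of the table.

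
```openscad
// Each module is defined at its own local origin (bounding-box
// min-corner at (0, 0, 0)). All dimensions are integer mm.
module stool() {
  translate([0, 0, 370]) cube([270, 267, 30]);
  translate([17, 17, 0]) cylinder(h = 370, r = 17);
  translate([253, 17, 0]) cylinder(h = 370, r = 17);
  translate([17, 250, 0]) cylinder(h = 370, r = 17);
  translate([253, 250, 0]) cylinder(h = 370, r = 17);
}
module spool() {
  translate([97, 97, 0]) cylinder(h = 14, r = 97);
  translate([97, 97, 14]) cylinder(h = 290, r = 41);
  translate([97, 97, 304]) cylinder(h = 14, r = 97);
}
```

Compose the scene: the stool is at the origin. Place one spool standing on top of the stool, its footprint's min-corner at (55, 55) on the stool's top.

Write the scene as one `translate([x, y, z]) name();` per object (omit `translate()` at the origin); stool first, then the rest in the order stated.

stool();
translate([55, 55, 400]) spool();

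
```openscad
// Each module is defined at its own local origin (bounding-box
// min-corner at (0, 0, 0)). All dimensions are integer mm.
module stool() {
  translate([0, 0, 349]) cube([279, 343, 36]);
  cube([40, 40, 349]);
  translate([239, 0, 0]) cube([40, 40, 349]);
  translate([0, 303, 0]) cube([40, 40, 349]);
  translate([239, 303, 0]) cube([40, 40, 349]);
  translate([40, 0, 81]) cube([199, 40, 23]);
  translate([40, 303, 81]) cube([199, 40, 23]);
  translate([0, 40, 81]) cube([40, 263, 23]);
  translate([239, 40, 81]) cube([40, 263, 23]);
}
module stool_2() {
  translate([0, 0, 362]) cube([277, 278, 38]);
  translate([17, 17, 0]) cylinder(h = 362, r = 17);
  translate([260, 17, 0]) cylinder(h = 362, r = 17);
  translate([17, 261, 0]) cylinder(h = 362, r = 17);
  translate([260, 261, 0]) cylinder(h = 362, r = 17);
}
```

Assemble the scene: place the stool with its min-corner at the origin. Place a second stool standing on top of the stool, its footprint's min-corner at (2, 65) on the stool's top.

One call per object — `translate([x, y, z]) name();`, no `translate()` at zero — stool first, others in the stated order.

stool();
translate([2, 65, 385]) stool_2();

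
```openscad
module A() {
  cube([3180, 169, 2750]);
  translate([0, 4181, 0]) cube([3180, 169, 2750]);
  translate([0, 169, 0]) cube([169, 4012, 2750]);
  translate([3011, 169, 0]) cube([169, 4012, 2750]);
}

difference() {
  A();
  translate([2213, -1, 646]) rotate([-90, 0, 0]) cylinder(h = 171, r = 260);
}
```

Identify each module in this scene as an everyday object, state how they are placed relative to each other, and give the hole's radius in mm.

The subtracted cylinder has r = 260 mm.

A is a house frame. The house frame has a circular hole through its front wall. The hole's radius is 260 mm.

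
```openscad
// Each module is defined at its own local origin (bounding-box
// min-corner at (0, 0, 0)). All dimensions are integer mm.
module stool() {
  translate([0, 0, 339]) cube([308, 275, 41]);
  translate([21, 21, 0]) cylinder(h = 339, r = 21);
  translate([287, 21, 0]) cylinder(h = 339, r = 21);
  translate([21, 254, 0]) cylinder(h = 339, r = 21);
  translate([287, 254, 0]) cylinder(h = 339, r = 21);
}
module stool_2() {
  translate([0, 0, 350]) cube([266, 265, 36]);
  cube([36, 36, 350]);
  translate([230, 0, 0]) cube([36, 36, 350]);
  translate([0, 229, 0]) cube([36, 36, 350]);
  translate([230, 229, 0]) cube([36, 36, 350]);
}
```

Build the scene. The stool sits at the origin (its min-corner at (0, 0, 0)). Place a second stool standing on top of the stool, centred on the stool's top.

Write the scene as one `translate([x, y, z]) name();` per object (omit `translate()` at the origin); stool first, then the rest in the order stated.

stool();
translate([21, 5, 380]) stool_2();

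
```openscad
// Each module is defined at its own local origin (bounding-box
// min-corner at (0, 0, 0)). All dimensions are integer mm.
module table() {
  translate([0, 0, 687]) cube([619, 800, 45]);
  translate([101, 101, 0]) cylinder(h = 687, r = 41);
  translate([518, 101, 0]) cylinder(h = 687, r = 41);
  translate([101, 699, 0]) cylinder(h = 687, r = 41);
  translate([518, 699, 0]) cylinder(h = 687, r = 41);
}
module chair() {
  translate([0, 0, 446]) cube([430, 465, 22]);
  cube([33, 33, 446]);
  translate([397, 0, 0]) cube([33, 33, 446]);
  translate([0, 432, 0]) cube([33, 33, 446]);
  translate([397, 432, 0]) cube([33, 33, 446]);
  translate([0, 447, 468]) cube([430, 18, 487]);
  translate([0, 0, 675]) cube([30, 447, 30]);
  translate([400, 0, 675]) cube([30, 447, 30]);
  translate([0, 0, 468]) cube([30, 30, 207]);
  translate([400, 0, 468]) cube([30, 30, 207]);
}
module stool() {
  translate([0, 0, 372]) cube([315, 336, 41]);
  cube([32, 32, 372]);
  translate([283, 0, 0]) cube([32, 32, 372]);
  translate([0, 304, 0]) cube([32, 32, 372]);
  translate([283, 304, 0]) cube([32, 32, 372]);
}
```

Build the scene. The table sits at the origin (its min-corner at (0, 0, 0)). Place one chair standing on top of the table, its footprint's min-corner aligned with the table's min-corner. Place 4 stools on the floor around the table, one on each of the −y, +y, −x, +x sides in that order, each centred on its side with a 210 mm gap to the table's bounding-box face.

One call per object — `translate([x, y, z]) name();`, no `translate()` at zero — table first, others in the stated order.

table();
translate([0, 0, 732]) chair();
translate([152, -546, 0]) stool();
translate([152, 1010, 0]) stool();
translate([-525, 232, 0]) stool();
translate([829, 232, 0]) stool();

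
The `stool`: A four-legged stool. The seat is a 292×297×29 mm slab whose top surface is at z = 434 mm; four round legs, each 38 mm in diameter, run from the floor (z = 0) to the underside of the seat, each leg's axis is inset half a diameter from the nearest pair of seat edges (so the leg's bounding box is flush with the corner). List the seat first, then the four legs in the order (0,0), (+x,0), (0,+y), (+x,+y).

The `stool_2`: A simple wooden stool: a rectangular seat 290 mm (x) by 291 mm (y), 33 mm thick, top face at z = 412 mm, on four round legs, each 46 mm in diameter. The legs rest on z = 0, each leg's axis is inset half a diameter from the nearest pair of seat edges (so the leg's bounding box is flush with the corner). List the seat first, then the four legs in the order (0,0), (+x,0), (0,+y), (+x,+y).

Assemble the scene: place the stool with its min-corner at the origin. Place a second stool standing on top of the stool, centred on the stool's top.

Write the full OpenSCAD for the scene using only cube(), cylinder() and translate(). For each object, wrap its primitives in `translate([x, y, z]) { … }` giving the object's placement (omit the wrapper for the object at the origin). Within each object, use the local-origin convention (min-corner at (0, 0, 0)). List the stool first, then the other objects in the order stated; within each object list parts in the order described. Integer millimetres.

translate([0, 0, 405]) cube([292, 297, 29]);
translate([19, 19, 0]) cylinder(h = 405, r = 19);
translate([273, 19, 0]) cylinder(h = 405, r = 19);
translate([19, 278, 0]) cylinder(h = 405, r = 19);
translate([273, 278, 0]) cylinder(h = 405, r = 19);
translate([1, 3, 434]) {
  translate([0, 0, 379]) cube([290, 291, 33]);
  translate([23, 23, 0]) cylinder(h = 379, r = 23);
  translate([267, 23, 0]) cylinder(h = 379, r = 23);
  translate([23, 268, 0]) cylinder(h = 379, r = 23);
  translate([267, 268, 0]) cylinder(h = 379, r = 23);
}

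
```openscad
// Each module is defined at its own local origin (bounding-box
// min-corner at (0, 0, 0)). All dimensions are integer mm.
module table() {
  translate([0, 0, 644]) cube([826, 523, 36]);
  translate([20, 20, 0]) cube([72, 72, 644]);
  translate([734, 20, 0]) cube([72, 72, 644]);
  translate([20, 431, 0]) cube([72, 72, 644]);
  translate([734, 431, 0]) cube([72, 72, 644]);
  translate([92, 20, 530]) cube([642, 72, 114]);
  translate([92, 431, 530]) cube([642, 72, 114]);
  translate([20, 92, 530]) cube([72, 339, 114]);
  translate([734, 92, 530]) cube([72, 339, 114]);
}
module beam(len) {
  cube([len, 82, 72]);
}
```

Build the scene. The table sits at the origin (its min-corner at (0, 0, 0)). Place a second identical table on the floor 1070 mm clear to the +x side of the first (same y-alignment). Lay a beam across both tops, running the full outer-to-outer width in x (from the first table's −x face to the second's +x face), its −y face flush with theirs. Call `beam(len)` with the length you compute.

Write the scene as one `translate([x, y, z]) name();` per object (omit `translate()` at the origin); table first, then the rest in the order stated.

table();
translate([1896, 0, 0]) table();
translate([0, 0, 680]) beam(2722);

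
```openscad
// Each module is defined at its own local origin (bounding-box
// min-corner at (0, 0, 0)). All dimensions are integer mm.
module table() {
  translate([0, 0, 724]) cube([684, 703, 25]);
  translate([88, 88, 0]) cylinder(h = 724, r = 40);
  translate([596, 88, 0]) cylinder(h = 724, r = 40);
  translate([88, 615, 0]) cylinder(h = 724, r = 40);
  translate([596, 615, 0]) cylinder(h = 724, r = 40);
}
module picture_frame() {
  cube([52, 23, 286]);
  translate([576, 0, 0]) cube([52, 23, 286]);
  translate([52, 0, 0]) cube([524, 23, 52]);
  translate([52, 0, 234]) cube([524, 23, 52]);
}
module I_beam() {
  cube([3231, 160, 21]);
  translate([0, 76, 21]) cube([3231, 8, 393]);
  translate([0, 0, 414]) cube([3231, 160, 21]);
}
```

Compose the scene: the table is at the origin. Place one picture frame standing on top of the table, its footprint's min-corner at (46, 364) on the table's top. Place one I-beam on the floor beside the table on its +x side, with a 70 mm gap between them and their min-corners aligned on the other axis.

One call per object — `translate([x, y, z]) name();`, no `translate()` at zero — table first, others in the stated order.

table();
translate([46, 364, 749]) picture_frame();
translate([754, 0, 0]) I_beam();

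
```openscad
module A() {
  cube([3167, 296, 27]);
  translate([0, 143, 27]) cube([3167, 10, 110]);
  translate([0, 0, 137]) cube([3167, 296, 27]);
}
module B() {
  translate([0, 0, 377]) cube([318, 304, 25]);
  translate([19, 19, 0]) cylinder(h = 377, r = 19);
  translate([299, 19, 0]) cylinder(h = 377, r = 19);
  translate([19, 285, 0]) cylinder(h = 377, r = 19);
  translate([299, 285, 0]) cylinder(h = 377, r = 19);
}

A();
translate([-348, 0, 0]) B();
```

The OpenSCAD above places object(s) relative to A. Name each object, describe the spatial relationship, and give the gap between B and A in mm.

The stool's nearest face is 30 mm from the I-beam's −x face.

A is an I-beam. B is a stool. The stool is on the floor beside the I-beam on its −x side. The gap between the stool and the I-beam is 30 mm.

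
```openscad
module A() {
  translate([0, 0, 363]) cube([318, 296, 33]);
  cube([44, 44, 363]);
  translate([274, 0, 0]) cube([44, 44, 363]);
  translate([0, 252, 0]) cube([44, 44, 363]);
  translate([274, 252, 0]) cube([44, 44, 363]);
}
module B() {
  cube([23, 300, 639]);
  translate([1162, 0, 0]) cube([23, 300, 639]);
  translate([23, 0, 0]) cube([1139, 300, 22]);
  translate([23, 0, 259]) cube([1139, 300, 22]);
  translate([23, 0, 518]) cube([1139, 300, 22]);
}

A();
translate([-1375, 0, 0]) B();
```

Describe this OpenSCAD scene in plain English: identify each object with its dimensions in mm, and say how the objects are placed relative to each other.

A is a four-legged stool. The seat is a 318×296×33 mm slab whose top surface is at z = 396 mm; four square legs, each 44×44 mm in cross-section, run from the floor (z = 0) to the underside of the seat, each flush with a corner of the seat.

B is a bookshelf 1185 mm wide overall, 300 mm deep and 639 mm tall. The two sides are 23 mm thick vertical panels. 3 horizontal shelves of 22 mm thickness span between the inner faces of the sides; the lowest shelf sits on the floor and shelves are stacked with a clear vertical gap of 237 mm between each pair.

The bookshelf is on the floor beside the stool on its −x side.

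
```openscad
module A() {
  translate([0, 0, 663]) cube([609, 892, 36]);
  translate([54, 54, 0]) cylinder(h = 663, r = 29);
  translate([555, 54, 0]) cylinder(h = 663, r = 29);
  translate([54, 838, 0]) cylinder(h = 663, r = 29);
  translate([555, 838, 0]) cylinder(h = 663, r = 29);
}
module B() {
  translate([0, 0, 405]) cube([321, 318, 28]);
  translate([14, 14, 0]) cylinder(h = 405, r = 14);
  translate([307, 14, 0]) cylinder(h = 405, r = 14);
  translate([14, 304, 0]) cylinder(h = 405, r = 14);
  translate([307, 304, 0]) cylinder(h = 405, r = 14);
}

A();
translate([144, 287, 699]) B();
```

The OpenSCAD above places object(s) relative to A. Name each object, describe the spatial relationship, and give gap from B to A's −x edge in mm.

A is a table. B is a stool. The stool is on top of the table, centred. The gap from the stool to the table's −x edge is 144 mm.

The stool's min-x is at 144; the table's min-x is 0; gap = 144 mm.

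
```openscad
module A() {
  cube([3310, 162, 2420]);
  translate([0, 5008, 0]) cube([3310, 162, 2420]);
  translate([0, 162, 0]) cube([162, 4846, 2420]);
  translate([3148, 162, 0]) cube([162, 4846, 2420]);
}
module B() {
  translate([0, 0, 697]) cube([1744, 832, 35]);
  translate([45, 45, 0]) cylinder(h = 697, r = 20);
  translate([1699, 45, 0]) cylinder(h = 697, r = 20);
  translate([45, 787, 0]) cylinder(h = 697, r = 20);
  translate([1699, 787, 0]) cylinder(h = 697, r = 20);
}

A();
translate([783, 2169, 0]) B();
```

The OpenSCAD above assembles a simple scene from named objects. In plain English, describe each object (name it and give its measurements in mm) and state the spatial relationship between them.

A is a box-shaped house frame (walls only): outside footprint 3310×5170 mm, wall height 2420 mm, wall thickness 162 mm. The two y-facing walls run the full x-width; the two x-facing walls fit between the inner faces of the y-facing walls.

B is a table: top 1744 mm (x) × 832 mm (y), 35 mm thick, upper face at z = 732 mm, on four round legs of 40 mm diameter, each leg's bounding box inset 25 mm from the nearest pair of top edges, running from z = 0 to the bottom of the top.

The table sits inside the house frame, centred.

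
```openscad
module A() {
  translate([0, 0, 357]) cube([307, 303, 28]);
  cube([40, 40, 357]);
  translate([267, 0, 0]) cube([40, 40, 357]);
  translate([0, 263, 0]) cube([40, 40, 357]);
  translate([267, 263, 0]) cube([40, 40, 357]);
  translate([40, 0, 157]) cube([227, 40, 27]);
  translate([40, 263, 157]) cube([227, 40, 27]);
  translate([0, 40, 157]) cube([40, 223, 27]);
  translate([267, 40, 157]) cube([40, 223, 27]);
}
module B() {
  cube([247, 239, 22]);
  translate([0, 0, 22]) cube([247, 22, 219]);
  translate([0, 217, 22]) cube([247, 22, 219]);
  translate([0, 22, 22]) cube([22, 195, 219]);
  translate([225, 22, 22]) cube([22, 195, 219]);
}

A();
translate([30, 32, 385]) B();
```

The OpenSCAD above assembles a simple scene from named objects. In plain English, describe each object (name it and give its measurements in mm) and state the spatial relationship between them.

A is a simple wooden stool: a rectangular seat 307 mm (x) by 303 mm (y), 28 mm thick, top face at z = 385 mm, on four square legs, each 40×40 mm in cross-section. The legs rest on z = 0, each flush with a corner of the seat. Four stretchers, 40 mm wide and 27 mm tall, connect adjacent legs with their undersides at z = 157 mm, each running between the inner faces of the legs it joins and aligned with the legs' outer faces on the other axis.

B is an open storage box with external size 247×239×241 mm and wall thickness 22 mm (the base is also 22 mm thick). The base covers the whole footprint; the four walls stand on the base, with the y-facing walls full-width and the x-facing walls fitting between their inner faces.

The open box is on top of the stool, centred.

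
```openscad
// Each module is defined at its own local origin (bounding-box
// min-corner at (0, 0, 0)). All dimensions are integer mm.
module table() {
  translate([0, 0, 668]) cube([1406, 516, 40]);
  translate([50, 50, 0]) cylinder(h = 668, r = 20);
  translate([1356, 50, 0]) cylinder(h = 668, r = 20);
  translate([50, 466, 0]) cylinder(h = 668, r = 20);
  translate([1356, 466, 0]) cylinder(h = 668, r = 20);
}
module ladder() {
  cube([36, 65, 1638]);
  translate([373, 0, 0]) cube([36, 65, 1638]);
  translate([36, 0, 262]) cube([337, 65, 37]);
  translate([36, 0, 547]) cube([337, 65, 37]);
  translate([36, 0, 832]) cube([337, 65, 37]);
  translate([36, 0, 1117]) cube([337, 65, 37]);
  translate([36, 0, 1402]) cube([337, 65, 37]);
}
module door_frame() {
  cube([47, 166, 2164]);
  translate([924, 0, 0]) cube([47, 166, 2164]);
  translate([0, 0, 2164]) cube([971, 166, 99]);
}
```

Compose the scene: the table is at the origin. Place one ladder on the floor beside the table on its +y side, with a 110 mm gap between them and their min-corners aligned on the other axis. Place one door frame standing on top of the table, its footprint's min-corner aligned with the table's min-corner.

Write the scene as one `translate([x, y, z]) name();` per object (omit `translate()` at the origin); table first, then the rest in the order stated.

table();
translate([0, 626, 0]) ladder();
translate([0, 0, 708]) door_frame();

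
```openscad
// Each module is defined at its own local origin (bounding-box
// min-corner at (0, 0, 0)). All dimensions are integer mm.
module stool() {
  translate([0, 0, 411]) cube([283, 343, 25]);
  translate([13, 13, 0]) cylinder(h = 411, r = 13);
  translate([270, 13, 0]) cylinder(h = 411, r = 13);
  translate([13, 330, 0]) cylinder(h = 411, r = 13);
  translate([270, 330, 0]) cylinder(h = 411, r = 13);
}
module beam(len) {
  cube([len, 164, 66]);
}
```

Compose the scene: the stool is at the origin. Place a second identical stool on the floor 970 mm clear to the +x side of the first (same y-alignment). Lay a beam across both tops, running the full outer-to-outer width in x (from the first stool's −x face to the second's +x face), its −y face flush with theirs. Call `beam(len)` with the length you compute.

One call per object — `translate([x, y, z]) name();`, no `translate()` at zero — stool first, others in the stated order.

stool();
translate([1253, 0, 0]) stool();
translate([0, 0, 436]) beam(1536);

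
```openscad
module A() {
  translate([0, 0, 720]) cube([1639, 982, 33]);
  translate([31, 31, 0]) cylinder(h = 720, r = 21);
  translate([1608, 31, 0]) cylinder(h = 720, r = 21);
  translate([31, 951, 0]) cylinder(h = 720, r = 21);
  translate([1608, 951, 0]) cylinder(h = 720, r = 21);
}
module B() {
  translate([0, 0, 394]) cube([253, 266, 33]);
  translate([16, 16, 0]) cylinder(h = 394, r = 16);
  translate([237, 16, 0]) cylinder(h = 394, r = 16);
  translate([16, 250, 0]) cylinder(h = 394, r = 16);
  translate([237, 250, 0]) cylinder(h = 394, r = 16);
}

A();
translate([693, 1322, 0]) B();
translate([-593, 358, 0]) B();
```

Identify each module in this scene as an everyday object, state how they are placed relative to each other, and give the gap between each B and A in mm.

A is a table. B is a stool. Two stools sit around the table at the +y, −x sides. The gap between each stool and the table is 340 mm.

Each stool's nearest face is 340 mm from the table's bounding box.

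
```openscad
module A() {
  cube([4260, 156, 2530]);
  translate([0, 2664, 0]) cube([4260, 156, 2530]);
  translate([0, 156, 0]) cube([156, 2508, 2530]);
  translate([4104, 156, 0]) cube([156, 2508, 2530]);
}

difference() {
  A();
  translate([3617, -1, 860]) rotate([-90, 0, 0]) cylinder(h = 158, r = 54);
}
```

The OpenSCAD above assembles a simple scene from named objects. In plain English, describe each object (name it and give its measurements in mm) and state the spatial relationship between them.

A is a box-shaped house frame (walls only): outside footprint 4260×2820 mm, wall height 2530 mm, wall thickness 156 mm. The two y-facing walls run the full x-width; the two x-facing walls fit between the inner faces of the y-facing walls.

The house frame has a circular hole of radius 54 mm through its front wall, centred at (x = 3617, z = 860).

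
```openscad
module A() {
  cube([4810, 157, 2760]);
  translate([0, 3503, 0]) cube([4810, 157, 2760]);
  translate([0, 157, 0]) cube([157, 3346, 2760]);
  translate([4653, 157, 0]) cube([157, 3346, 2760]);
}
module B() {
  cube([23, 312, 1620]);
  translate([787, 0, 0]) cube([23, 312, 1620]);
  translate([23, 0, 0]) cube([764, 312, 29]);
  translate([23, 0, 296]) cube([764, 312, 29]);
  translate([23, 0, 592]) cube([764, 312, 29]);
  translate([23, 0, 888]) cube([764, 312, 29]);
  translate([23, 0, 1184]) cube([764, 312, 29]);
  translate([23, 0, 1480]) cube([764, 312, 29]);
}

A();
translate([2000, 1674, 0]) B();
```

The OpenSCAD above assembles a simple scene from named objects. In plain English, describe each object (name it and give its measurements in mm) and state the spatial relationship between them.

A is the wall frame of a small rectangular building: four walls, each 2760 mm tall and 157 mm thick, enclosing a footprint 4810 mm (x) by 3660 mm (y) outside-to-outside, with no floor or roof. The front and back walls (the −y and +y sides) span the full width; the two side walls fit between them.

B is a bookshelf 810 mm wide overall, 312 mm deep and 1620 mm tall. The two sides are 23 mm thick vertical panels. 6 horizontal shelves of 29 mm thickness span between the inner faces of the sides; the lowest shelf sits on the floor and shelves are stacked with a clear vertical gap of 267 mm between each pair.

The bookshelf sits inside the house frame, centred.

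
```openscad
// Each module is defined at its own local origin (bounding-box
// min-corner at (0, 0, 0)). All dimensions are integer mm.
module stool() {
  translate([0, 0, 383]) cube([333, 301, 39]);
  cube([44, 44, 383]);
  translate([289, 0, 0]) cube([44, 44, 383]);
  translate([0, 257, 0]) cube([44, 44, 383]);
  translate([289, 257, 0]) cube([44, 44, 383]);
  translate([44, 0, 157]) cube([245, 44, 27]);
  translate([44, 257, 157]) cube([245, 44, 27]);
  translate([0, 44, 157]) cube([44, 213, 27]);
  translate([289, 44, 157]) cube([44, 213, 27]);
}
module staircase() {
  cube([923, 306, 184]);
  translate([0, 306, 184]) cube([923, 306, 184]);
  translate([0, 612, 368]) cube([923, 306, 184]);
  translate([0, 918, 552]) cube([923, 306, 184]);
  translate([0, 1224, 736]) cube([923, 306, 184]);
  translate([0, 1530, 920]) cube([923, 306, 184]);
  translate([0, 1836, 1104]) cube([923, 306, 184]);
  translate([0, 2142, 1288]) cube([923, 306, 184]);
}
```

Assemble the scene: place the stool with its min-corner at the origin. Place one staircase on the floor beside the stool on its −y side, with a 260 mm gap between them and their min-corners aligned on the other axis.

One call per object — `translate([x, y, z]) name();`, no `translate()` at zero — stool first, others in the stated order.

stool();
translate([0, -2708, 0]) staircase();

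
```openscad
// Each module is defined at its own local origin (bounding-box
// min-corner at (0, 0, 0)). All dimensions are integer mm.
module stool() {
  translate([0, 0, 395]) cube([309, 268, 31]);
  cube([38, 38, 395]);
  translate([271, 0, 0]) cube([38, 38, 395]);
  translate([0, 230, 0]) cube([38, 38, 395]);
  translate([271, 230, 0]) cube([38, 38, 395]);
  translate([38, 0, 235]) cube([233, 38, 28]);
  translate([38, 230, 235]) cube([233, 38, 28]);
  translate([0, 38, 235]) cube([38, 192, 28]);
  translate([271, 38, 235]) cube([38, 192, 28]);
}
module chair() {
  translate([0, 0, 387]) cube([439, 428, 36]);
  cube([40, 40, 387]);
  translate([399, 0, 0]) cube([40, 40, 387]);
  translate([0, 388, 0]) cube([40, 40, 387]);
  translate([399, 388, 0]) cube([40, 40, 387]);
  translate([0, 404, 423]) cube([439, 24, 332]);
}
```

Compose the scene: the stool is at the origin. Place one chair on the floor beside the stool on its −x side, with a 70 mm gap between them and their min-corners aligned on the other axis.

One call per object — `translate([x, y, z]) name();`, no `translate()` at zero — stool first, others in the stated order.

stool();
translate([-509, 0, 0]) chair();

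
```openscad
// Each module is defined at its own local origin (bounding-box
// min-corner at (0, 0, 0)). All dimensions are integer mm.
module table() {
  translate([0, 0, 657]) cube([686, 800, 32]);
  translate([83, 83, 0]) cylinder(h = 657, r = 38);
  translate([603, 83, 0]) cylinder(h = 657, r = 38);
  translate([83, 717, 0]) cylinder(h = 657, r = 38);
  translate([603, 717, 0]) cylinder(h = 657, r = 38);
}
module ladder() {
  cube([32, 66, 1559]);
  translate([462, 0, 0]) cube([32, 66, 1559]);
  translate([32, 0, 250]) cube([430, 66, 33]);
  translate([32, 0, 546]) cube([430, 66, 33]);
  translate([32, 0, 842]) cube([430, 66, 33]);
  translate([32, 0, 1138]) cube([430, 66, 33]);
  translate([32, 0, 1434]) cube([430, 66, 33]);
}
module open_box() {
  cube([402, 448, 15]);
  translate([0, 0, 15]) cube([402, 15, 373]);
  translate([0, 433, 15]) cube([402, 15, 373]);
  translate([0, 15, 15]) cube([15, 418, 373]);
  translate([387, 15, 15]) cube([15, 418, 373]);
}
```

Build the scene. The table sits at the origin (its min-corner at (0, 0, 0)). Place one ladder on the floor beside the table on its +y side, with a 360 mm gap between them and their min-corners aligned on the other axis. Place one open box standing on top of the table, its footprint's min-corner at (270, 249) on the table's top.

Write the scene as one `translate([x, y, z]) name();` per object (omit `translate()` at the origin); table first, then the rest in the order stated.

table();
translate([0, 1160, 0]) ladder();
translate([270, 249, 689]) open_box();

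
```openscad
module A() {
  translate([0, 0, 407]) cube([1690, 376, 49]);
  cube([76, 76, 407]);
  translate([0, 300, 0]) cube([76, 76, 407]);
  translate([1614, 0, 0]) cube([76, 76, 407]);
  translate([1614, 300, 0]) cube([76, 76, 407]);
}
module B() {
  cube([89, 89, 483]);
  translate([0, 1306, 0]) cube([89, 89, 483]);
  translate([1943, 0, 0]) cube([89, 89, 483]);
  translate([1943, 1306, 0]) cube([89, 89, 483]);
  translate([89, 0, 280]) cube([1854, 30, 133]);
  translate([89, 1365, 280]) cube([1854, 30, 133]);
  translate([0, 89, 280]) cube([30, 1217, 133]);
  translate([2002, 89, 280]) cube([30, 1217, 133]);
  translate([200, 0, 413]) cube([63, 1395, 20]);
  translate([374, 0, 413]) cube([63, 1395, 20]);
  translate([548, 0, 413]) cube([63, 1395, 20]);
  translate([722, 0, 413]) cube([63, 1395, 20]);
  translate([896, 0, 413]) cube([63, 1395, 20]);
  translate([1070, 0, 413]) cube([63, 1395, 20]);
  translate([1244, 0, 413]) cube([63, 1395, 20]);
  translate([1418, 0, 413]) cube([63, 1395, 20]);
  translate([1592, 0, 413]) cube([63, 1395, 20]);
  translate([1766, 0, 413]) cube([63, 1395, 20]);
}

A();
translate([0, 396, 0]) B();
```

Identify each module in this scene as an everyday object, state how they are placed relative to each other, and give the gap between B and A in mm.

The bed frame's nearest face is 20 mm from the bench's +y face.

A is a bench. B is a bed frame. The bed frame is on the floor beside the bench on its +y side. The gap between the bed frame and the bench is 20 mm.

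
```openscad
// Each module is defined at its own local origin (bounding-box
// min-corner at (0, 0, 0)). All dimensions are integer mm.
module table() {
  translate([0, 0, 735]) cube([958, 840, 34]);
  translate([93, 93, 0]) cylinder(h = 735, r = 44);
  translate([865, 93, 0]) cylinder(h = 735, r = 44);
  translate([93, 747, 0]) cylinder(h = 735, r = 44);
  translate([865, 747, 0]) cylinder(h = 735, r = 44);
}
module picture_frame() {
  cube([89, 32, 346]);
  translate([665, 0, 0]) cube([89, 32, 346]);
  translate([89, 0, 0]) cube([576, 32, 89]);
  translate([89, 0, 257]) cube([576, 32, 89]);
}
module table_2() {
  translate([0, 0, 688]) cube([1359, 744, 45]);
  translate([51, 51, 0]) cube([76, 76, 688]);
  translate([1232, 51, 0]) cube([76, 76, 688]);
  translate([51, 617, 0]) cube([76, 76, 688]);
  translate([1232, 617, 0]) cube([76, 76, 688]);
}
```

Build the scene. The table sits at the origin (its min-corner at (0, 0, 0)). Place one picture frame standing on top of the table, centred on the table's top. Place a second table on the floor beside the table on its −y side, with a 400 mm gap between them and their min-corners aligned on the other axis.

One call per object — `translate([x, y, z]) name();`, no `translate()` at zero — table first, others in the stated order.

table();
translate([102, 404, 769]) picture_frame();
translate([0, -1144, 0]) table_2();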